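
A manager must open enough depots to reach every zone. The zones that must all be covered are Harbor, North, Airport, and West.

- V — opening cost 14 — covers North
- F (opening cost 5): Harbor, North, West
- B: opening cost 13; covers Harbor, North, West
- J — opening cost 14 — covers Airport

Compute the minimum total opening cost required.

19

This is a weighted set-cover instance.
Choose F and J: together they cover Harbor, North, Airport, West — every zone.
Total opening cost: 5 + 14 = 19.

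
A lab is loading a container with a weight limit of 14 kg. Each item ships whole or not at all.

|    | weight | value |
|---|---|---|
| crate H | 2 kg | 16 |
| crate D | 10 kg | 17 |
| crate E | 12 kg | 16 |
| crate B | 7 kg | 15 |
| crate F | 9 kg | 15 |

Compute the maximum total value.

33

This is an integer program with binary decision variables.
crate H + crate D: weight 2 + 10 = 12 ≤ 14, value 16 + 17 = 33.
crate H + crate E: weight 2 + 12 = 14 ≤ 14, value 16 + 16 = 32.
Best is crate H and crate D with total value 33.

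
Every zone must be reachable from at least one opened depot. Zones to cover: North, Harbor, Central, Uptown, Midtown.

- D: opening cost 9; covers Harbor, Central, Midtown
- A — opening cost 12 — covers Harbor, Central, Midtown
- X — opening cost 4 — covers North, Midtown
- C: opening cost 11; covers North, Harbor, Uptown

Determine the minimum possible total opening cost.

20

Choose D and C: together they cover North, Harbor, Central, Uptown, Midtown — every zone.
Total opening cost: 9 + 11 = 20.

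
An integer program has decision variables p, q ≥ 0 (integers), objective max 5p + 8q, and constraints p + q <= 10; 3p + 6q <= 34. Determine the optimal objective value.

53

(p,q)=(9,1): 1·9+1·1=10≤10, 3·9+6·1=33≤34, objective 53.
(p,q)=(7,2): 1·7+1·2=9≤10, 3·7+6·2=33≤34, objective 51.
(p,q)=(10,0): 1·10+1·0=10≤10, 3·10+6·0=30≤34, objective 50.
No feasible integer point exceeds 53.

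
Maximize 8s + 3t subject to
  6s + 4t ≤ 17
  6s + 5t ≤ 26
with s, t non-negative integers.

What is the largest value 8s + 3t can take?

19

(s,t)=(2,1) is feasible, giving 19.
(s,t)=(2,0) is feasible, giving 16.
(s,t)=(1,2) is feasible, giving 14.
No feasible integer point exceeds 19.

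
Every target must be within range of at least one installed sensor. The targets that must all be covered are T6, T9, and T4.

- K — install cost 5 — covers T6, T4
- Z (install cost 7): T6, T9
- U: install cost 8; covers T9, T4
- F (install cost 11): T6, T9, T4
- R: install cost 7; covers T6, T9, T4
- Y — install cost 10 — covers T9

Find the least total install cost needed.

This is an integer covering problem.
R alone covers T6, T9, T4 — every target.
Total install cost: 7.
No cover costs less than 7.

7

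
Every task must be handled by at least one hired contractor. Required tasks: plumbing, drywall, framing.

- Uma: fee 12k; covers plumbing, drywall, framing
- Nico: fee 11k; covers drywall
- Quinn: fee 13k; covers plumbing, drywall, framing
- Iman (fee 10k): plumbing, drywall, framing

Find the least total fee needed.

Iman alone covers plumbing, drywall, framing — every task.
Total fee: 10.
No cover costs less than 10.

10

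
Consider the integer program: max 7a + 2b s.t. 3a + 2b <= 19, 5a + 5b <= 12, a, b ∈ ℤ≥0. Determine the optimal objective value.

(a,b)=(2,0): 3·2+2·0=6≤19, 5·2+5·0=10≤12, objective 14.
(a,b)=(1,1): 3·1+2·1=5≤19, 5·1+5·1=10≤12, objective 9.
(a,b)=(1,0): 3·1+2·0=3≤19, 5·1+5·0=5≤12, objective 7.
The best lattice point is (2,0), giving 14.

14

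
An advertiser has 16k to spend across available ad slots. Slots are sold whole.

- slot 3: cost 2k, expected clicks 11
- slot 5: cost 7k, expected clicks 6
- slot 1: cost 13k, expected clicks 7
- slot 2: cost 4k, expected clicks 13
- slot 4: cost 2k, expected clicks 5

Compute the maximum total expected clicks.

35

This is an integer program with binary decision variables.
Take slot 3, slot 5, slot 2, and slot 4: cost 2 + 7 + 4 + 2 = 15 ≤ 16, expected clicks 11 + 6 + 13 + 5 = 35.
No other feasible combination does better.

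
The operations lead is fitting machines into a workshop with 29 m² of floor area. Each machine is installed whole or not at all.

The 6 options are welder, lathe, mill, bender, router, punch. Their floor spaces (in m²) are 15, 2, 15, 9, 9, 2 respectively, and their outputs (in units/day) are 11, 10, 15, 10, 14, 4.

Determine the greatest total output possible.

43

Allowing fractional choices, the relaxed optimum would be about 45.0, but machines are indivisible.
lathe + mill + router + punch: floor space 2 + 15 + 9 + 2 = 28 ≤ 29, output 10 + 15 + 14 + 4 = 43.
lathe + mill + router: floor space 2 + 15 + 9 = 26 ≤ 29, output 10 + 15 + 14 = 39.
Best is lathe, mill, router, and punch with total output 43.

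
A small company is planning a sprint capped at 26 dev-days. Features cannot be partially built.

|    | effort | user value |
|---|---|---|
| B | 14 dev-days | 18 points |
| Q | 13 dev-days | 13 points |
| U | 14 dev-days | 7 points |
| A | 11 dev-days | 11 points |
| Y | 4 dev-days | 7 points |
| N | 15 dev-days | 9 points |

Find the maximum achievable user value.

This is an integer program with binary decision variables.
Allowing fractional choices, the relaxed optimum would be about 33.0, but features are indivisible.
Q + A: effort 13 + 11 = 24 ≤ 26, user value 13 + 11 = 24.
B + Y: effort 14 + 4 = 18 ≤ 26, user value 18 + 7 = 25.
B + A: effort 14 + 11 = 25 ≤ 26, user value 18 + 11 = 29.
Best is B and A with total user value 29.

29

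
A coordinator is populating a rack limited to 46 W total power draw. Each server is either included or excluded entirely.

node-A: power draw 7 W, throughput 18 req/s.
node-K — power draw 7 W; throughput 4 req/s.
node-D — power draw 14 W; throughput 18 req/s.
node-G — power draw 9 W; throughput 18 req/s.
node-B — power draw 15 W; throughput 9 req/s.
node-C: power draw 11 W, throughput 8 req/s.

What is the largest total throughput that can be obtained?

Allowing fractional choices, the relaxed optimum would be about 65.0, but servers are indivisible.
node-A + node-D + node-G + node-B: power draw 7 + 14 + 9 + 15 = 45 ≤ 46, throughput 18 + 18 + 18 + 9 = 63.
node-A + node-D + node-G + node-C: power draw 7 + 14 + 9 + 11 = 41 ≤ 46, throughput 18 + 18 + 18 + 8 = 62.
Best is node-A, node-D, node-G, and node-B with total throughput 63.

63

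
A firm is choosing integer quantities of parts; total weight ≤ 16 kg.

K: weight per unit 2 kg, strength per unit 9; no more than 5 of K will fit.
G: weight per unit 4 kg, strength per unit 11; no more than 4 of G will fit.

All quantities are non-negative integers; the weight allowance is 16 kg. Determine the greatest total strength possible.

Take 4×K and 2×G: weight 16 ≤ 16, strength 4·9 + 2·11 = 58.
No other integer combination yields more.

58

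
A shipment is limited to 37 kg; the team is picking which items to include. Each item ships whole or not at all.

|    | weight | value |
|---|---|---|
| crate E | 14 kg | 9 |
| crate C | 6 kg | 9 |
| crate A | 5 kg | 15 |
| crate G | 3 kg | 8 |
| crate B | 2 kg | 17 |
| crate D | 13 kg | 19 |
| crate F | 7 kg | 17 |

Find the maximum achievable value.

This is a 0-1 knapsack instance.
Allowing fractional choices, the relaxed optimum would be about 85.6, but items are indivisible.
crate C + crate A + crate B + crate D + crate F: weight 6 + 5 + 2 + 13 + 7 = 33 ≤ 37, value 9 + 15 + 17 + 19 + 17 = 77.
crate C + crate A + crate G + crate B + crate D + crate F: weight 6 + 5 + 3 + 2 + 13 + 7 = 36 ≤ 37, value 9 + 15 + 8 + 17 + 19 + 17 = 85.
Best is crate C, crate A, crate G, crate B, crate D, and crate F with total value 85.

85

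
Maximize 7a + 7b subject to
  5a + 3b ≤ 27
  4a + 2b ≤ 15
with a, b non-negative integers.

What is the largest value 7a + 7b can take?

Relaxing integrality, the LP optimum is 52.50 at (a,b) = (0, 7.5), which is not an integer point.
(a,b)=(0,7) is feasible, giving 49.
(a,b)=(0,6) is feasible, giving 42.
No feasible integer point exceeds 49.

49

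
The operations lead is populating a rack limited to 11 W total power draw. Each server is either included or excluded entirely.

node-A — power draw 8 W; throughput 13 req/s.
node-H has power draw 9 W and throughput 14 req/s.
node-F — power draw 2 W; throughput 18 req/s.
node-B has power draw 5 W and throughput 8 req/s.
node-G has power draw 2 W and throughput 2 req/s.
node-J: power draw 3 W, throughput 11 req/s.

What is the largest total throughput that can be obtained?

Take node-F, node-B, and node-J: power draw 2 + 5 + 3 = 10 ≤ 11, throughput 18 + 8 + 11 = 37.
No other feasible combination does better.

37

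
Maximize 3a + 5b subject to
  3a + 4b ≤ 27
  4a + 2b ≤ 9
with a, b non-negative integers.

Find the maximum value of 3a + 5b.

20

The continuous relaxation peaks at (0, 4.5) with value 22.50; rounding to a feasible lattice point costs some objective.
(a,b)=(0,4) is feasible, giving 20.
(a,b)=(0,3) is feasible, giving 15.
The best lattice point is (0,4), giving 20.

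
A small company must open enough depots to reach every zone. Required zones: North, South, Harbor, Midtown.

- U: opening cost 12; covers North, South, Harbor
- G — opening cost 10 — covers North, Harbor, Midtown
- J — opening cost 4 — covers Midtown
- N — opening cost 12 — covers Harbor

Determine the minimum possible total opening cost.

16

The greedy cost-per-new-zone heuristic would pick G and U for 22, but a cheaper cover exists.
Choose U and J: together they cover North, South, Harbor, Midtown — every zone.
Total opening cost: 12 + 4 = 16.
No cover costs less than 16.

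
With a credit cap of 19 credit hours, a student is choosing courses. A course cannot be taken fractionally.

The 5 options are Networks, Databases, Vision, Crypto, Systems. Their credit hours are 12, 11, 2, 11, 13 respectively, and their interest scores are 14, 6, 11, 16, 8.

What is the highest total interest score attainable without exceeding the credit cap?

27

Vision + Crypto: credit hours 2 + 11 = 13 ≤ 19, interest score 11 + 16 = 27.
Vision + Systems: credit hours 2 + 13 = 15 ≤ 19, interest score 11 + 8 = 19.
Networks + Vision: credit hours 12 + 2 = 14 ≤ 19, interest score 14 + 11 = 25.
Best is Vision and Crypto with total interest score 27.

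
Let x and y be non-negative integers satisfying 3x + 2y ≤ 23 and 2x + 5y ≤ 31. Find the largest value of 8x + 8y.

72

The continuous relaxation peaks at (4.82, 4.27) with value 72.73; rounding to a feasible lattice point costs some objective.
(x,y)=(5,4): 3·5+2·4=23≤23, 2·5+5·4=30≤31, objective 72.
(x,y)=(4,4): 3·4+2·4=20≤23, 2·4+5·4=28≤31, objective 64.
(x,y)=(5,3): 3·5+2·3=21≤23, 2·5+5·3=25≤31, objective 64.
No feasible integer point exceeds 72.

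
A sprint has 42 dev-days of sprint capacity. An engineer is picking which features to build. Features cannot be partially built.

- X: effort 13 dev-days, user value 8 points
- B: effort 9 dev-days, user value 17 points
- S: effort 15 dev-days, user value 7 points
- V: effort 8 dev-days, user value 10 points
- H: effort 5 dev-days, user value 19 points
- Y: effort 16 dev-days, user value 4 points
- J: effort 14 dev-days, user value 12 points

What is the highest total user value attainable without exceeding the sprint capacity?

Treat it as a binary knapsack problem.
X + B + V + H: effort 13 + 9 + 8 + 5 = 35 ≤ 42, user value 8 + 17 + 10 + 19 = 54.
B + V + H + J: effort 9 + 8 + 5 + 14 = 36 ≤ 42, user value 17 + 10 + 19 + 12 = 58.
X + B + H + J: effort 13 + 9 + 5 + 14 = 41 ≤ 42, user value 8 + 17 + 19 + 12 = 56.
Best is B, V, H, and J with total user value 58.

58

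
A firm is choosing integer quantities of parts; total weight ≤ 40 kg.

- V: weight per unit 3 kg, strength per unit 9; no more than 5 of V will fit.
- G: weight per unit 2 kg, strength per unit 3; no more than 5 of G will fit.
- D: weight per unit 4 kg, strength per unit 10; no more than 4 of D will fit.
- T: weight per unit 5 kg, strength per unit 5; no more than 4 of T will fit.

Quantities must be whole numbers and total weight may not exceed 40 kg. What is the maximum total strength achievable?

97

5×V, 2×G, 4×D, and 1×T: weight 40 ≤ 40, strength 5·9 + 2·3 + 4·10 + 1·5 = 96.
5×V, 4×G, and 4×D: weight 39 ≤ 40, strength 5·9 + 4·3 + 4·10 = 97.
Best is 97.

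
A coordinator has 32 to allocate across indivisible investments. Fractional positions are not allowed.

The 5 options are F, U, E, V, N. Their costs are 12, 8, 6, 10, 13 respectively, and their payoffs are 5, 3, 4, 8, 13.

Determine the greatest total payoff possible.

25

Treat it as a binary knapsack problem.
Allowing fractional choices, the relaxed optimum would be about 26.2, but investments are indivisible.
E + V + N: cost 6 + 10 + 13 = 29 ≤ 32, payoff 4 + 8 + 13 = 25.
F + E + N: cost 12 + 6 + 13 = 31 ≤ 32, payoff 5 + 4 + 13 = 22.
U + V + N: cost 8 + 10 + 13 = 31 ≤ 32, payoff 3 + 8 + 13 = 24.
Best is E, V, and N with total payoff 25.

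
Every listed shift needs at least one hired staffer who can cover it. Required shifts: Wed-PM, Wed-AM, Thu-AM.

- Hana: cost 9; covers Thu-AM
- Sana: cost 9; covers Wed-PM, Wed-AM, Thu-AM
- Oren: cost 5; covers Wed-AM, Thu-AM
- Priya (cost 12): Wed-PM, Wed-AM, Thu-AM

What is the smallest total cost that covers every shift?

Sana alone covers Wed-PM, Wed-AM, Thu-AM — every shift.
Total cost: 9.

9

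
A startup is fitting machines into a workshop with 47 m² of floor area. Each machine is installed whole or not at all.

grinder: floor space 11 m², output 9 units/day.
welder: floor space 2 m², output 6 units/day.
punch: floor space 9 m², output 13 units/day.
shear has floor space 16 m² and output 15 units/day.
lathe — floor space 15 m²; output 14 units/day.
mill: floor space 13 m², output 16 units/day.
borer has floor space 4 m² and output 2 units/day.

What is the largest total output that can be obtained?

52

Take welder, punch, shear, mill, and borer: floor space 2 + 9 + 16 + 13 + 4 = 44 ≤ 47, output 6 + 13 + 15 + 16 + 2 = 52.
No other feasible combination does better.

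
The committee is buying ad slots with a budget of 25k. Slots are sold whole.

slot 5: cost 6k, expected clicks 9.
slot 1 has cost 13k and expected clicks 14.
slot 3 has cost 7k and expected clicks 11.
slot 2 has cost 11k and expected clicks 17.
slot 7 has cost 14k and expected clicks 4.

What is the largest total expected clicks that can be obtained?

slot 1 + slot 2: cost 13 + 11 = 24 ≤ 25, expected clicks 14 + 17 = 31.
slot 3 + slot 2: cost 7 + 11 = 18 ≤ 25, expected clicks 11 + 17 = 28.
slot 5 + slot 3 + slot 2: cost 6 + 7 + 11 = 24 ≤ 25, expected clicks 9 + 11 + 17 = 37.
Best is slot 5, slot 3, and slot 2 with total expected clicks 37.

37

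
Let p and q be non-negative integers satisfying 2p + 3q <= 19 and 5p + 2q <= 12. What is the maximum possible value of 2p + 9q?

(p,q)=(0,6): 2·0+3·6=18≤19, 5·0+2·6=12≤12, objective 54.
(p,q)=(0,5): 2·0+3·5=15≤19, 5·0+2·5=10≤12, objective 45.
Maximum is 54 at (p,q)=(0,6).

54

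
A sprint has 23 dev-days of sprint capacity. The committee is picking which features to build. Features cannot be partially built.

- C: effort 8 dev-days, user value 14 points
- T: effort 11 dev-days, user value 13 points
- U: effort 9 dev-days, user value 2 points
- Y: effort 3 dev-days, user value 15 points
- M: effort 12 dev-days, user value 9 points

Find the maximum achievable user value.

This is a 0-1 knapsack instance.
Allowing fractional choices, the relaxed optimum would be about 42.8, but features are indivisible.
C + T + Y: effort 8 + 11 + 3 = 22 ≤ 23, user value 14 + 13 + 15 = 42.
C + Y + M: effort 8 + 3 + 12 = 23 ≤ 23, user value 14 + 15 + 9 = 38.
Best is C, T, and Y with total user value 42.

42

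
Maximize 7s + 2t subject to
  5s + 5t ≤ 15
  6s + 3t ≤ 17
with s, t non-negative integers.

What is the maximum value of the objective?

16

The continuous relaxation peaks at (2.83, 0) with value 19.83; rounding to a feasible lattice point costs some objective.
(s,t)=(2,1) is feasible, giving 16.
(s,t)=(2,0) is feasible, giving 14.
(s,t)=(1,2) is feasible, giving 11.
No feasible integer point exceeds 16.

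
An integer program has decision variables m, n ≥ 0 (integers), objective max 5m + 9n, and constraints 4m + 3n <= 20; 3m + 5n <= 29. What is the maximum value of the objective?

(m,n)=(1,5): 4·1+3·5=19≤20, 3·1+5·5=28≤29, objective 50.
(m,n)=(2,4): 4·2+3·4=20≤20, 3·2+5·4=26≤29, objective 46.
Maximum is 50 at (m,n)=(1,5).

50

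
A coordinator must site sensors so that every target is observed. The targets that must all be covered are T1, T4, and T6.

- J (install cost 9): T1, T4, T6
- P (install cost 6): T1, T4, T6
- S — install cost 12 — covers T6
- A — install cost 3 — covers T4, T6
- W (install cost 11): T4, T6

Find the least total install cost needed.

The greedy cost-per-new-target heuristic would pick A and P for 9, but a cheaper cover exists.
P alone covers T1, T4, T6 — every target.
Total install cost: 6.
No cover costs less than 6.

6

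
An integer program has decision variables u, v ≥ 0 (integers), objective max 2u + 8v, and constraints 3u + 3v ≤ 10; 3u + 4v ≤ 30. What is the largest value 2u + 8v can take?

24

The continuous relaxation peaks at (0, 3.33) with value 26.67; rounding to a feasible lattice point costs some objective.
(u,v)=(0,3) is feasible, giving 24.
(u,v)=(1,2) is feasible, giving 18.
The best lattice point is (0,3), giving 24.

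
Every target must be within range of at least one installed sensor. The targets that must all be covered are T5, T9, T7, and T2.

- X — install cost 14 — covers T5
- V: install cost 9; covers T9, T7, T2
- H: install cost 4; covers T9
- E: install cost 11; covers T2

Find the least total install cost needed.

23

Choose X and V: together they cover T5, T9, T7, T2 — every target.
Total install cost: 14 + 9 = 23.
No cover costs less than 23.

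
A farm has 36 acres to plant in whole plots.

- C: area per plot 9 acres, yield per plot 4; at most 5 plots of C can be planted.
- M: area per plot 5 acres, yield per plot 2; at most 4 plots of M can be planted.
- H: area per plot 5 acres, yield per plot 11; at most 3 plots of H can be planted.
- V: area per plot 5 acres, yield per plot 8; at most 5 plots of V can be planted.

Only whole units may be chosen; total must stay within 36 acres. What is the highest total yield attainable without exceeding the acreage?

65

H has the best ratio (11/5); taking only H gives at most 3×11 = 33 (stopped by the supply cap of 3).
Mixing does better — 3×H and 4×V: area 35 ≤ 36, yield 3·11 + 4·8 = 65.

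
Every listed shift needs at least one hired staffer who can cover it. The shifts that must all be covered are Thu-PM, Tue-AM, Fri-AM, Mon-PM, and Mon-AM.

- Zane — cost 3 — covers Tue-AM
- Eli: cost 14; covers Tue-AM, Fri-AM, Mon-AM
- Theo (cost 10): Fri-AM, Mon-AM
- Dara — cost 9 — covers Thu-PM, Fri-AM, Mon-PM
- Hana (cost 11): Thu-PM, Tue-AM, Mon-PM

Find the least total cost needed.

21

The greedy cost-per-new-shift heuristic would pick Zane, Dara, and Theo for 22, but a cheaper cover exists.
Choose Theo and Hana: together they cover Thu-PM, Tue-AM, Fri-AM, Mon-PM, Mon-AM — every shift.
Total cost: 10 + 11 = 21.
No cover costs less than 21.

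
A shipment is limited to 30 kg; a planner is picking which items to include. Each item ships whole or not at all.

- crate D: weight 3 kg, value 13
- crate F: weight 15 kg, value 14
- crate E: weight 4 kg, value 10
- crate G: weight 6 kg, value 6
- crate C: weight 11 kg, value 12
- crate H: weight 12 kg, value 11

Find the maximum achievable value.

46

Take crate D, crate E, crate C, and crate H: weight 3 + 4 + 11 + 12 = 30 ≤ 30, value 13 + 10 + 12 + 11 = 46.
No other feasible combination does better.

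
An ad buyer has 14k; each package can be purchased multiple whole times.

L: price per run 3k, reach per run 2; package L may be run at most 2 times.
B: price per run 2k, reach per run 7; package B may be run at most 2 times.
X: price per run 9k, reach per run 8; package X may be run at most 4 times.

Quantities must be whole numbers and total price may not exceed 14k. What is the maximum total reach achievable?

2×B and 1×X: price 13 ≤ 14, reach 2·7 + 1·8 = 22.
2×L and 2×B: price 10 ≤ 14, reach 2·2 + 2·7 = 18.
Best is 22.

22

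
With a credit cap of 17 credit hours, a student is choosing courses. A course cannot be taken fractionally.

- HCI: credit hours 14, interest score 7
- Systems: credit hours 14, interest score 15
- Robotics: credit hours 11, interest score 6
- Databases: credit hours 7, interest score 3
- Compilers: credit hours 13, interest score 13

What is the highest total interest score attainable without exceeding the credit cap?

15

Allowing fractional choices, the relaxed optimum would be about 18.0, but courses are indivisible.
Systems: credit hours 14 ≤ 17, interest score 15.
Compilers: credit hours 13 ≤ 17, interest score 13.
HCI: credit hours 14 ≤ 17, interest score 7.
Best is Systems with total interest score 15.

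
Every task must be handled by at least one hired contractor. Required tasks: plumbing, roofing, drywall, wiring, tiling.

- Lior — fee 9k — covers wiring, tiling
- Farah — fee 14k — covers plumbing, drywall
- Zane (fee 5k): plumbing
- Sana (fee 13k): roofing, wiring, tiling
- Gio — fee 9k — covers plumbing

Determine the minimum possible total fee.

27

The greedy cost-per-new-task heuristic would pick Sana, Zane, and Farah for 32, but a cheaper cover exists.
Choose Farah and Sana: together they cover plumbing, roofing, drywall, wiring, tiling — every task.
Total fee: 14 + 13 = 27.
No cover costs less than 27.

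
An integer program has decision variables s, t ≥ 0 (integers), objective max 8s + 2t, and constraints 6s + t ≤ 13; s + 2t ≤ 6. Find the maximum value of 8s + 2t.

Relaxing integrality, the LP optimum is 18.73 at (s,t) = (1.82, 2.09), which is not an integer point.
(s,t)=(2,1): 6·2+1·1=13≤13, 1·2+2·1=4≤6, objective 18.
(s,t)=(2,0): 6·2+1·0=12≤13, 1·2+2·0=2≤6, objective 16.
The best lattice point is (2,1), giving 18.

18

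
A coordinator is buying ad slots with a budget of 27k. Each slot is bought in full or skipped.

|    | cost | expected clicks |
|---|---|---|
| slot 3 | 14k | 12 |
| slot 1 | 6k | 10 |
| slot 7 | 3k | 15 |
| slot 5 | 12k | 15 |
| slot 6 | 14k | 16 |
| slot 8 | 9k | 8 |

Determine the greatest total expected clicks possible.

Take slot 1, slot 7, and slot 6: cost 6 + 3 + 14 = 23 ≤ 27, expected clicks 10 + 15 + 16 = 41.
No other feasible combination does better.

41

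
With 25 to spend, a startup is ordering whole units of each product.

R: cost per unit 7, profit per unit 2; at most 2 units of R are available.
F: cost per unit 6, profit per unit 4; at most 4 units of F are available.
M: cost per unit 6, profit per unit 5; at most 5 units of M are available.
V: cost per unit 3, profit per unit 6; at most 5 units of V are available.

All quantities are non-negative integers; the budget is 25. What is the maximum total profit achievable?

Take 1×M and 5×V: cost 21 ≤ 25, profit 1·5 + 5·6 = 35.
V has the best ratio (6/3) and is taken to its limit of 5; remaining capacity is filled optimally with the others.

35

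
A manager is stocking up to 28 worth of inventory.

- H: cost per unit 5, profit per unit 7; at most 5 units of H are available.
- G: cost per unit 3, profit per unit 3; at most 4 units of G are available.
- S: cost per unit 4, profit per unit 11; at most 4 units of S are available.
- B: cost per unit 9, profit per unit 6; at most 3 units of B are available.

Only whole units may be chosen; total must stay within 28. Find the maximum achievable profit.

This is a bounded integer knapsack.
2×H and 4×S: cost 26 ≤ 28, profit 2·7 + 4·11 = 58.
1×H, 2×G, and 4×S: cost 27 ≤ 28, profit 1·7 + 2·3 + 4·11 = 57.
Best is 58.

58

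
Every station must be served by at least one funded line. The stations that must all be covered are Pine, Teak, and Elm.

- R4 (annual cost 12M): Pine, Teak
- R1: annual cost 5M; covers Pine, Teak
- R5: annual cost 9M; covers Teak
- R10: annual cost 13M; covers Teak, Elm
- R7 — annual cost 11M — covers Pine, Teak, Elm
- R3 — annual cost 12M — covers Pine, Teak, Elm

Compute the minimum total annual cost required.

11

This is a weighted set-cover instance.
The greedy cost-per-new-station heuristic would pick R1 and R7 for 16, but a cheaper cover exists.
R7 alone covers Pine, Teak, Elm — every station.
Total annual cost: 11.
No cover costs less than 11.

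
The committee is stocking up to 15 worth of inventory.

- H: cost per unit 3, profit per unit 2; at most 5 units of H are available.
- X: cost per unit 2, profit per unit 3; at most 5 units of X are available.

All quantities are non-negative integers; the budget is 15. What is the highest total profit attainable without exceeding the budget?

17

Take 1×H and 5×X: cost 13 ≤ 15, profit 1·2 + 5·3 = 17.
X has the best ratio (3/2) and is taken to its limit of 5; remaining capacity is filled optimally with the others.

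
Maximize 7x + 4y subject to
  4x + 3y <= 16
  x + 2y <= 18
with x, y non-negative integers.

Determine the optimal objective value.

28

(x,y)=(4,0): 4·4+3·0=16≤16, 1·4+2·0=4≤18, objective 28.
(x,y)=(3,1): 4·3+3·1=15≤16, 1·3+2·1=5≤18, objective 25.
(x,y)=(3,0): 4·3+3·0=12≤16, 1·3+2·0=3≤18, objective 21.
No feasible integer point exceeds 28.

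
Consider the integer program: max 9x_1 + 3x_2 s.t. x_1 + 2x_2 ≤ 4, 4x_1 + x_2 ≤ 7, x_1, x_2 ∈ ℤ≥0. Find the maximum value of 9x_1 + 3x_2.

12

(x_1,x_2)=(1,1): 1·1+2·1=3≤4, 4·1+1·1=5≤7, objective 12.
(x_1,x_2)=(1,0): 1·1+2·0=1≤4, 4·1+1·0=4≤7, objective 9.
(x_1,x_2)=(0,2): 1·0+2·2=4≤4, 4·0+1·2=2≤7, objective 6.
(x_1,x_2)=(0,1): 1·0+2·1=2≤4, 4·0+1·1=1≤7, objective 3.
Maximum is 12 at (x_1,x_2)=(1,1).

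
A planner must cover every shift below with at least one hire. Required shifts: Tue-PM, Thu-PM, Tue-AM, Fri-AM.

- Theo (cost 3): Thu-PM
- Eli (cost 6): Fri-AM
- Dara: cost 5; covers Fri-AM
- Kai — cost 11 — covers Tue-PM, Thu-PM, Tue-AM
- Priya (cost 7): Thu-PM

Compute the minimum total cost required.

16

This is a weighted set-cover instance.
The greedy cost-per-new-shift heuristic would pick Theo, Dara, and Kai for 19, but a cheaper cover exists.
Choose Dara and Kai: together they cover Tue-PM, Thu-PM, Tue-AM, Fri-AM — every shift.
Total cost: 5 + 11 = 16.
No cover costs less than 16.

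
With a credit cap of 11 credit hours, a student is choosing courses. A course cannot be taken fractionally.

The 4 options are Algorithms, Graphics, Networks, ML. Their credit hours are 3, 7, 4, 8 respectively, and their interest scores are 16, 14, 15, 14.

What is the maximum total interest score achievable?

This is a 0-1 knapsack instance.
Algorithms + Networks: credit hours 3 + 4 = 7 ≤ 11, interest score 16 + 15 = 31.
Algorithms + Graphics: credit hours 3 + 7 = 10 ≤ 11, interest score 16 + 14 = 30.
Algorithms + ML: credit hours 3 + 8 = 11 ≤ 11, interest score 16 + 14 = 30.
Best is Algorithms and Networks with total interest score 31.

31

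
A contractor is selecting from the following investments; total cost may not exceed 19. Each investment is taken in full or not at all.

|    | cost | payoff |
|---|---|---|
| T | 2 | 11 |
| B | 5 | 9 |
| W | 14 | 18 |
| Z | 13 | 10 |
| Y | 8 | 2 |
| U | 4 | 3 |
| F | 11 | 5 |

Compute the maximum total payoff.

29

B + W: cost 5 + 14 = 19 ≤ 19, payoff 9 + 18 = 27.
T + W: cost 2 + 14 = 16 ≤ 19, payoff 11 + 18 = 29.
Best is T and W with total payoff 29.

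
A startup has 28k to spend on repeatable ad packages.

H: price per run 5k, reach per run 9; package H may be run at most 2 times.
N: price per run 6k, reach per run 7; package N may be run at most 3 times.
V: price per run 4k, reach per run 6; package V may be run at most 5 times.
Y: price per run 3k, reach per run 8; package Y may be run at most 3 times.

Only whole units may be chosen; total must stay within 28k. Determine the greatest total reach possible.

54

1×H, 1×N, 2×V, and 3×Y: price 28 ≤ 28, reach 1·9 + 1·7 + 2·6 + 3·8 = 52.
2×H, 2×V, and 3×Y: price 27 ≤ 28, reach 2·9 + 2·6 + 3·8 = 54.
Best is 54.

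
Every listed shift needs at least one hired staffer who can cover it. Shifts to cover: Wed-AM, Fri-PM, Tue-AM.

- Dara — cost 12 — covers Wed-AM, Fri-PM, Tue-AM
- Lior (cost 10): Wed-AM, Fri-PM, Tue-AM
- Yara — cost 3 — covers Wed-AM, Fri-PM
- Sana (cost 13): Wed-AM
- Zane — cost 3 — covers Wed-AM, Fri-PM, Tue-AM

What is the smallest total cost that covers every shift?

Zane alone covers Wed-AM, Fri-PM, Tue-AM — every shift.
Total cost: 3.
No cover costs less than 3.

3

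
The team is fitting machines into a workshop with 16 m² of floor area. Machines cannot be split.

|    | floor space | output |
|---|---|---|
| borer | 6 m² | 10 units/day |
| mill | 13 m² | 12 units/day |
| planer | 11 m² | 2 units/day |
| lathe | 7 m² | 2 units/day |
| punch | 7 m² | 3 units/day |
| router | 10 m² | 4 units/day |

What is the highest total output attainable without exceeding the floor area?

This is an integer program with binary decision variables.
Take borer and router: floor space 6 + 10 = 16 ≤ 16, output 10 + 4 = 14.
No other feasible combination does better.

14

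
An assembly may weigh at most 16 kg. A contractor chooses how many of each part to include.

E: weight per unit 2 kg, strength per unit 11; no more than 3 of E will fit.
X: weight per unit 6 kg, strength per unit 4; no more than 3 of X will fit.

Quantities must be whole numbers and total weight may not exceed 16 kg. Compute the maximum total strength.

E has the best ratio (11/2); taking only E gives at most 3×11 = 33 (stopped by the supply cap of 3).
Mixing does better — 3×E and 1×X: weight 12 ≤ 16, strength 3·11 + 1·4 = 37.

37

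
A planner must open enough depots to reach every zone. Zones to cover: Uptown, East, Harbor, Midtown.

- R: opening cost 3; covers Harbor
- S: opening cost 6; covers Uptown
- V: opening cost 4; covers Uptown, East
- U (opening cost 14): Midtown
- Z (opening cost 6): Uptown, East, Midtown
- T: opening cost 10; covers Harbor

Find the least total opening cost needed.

The greedy cost-per-new-zone heuristic would pick V, R, and Z for 13, but a cheaper cover exists.
Choose R and Z: together they cover Uptown, East, Harbor, Midtown — every zone.
Total opening cost: 3 + 6 = 9.
No cover costs less than 9.

9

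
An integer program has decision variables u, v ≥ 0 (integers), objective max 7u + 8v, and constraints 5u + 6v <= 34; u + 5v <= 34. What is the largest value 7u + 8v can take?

46

(u,v)=(2,4): 5·2+6·4=34≤34, 1·2+5·4=22≤34, objective 46.
(u,v)=(3,3): 5·3+6·3=33≤34, 1·3+5·3=18≤34, objective 45.
(u,v)=(5,1): 5·5+6·1=31≤34, 1·5+5·1=10≤34, objective 43.
Maximum is 46 at (u,v)=(2,4).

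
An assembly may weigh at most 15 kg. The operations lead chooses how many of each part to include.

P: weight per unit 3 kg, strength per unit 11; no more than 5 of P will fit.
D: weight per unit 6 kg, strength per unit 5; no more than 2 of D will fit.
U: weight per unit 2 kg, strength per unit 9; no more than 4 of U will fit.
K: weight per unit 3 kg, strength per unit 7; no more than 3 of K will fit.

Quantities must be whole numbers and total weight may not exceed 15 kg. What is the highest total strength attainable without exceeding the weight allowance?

U has the best ratio (9/2); taking only U gives at most 4×9 = 36 (stopped by the supply cap of 4).
Mixing does better — 3×P and 3×U: weight 15 ≤ 15, strength 3·11 + 3·9 = 60.

60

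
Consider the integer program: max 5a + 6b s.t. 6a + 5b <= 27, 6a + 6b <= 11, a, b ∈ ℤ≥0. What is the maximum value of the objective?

6

(a,b)=(0,1) is feasible, giving 6.
(a,b)=(1,0) is feasible, giving 5.
No feasible integer point exceeds 6.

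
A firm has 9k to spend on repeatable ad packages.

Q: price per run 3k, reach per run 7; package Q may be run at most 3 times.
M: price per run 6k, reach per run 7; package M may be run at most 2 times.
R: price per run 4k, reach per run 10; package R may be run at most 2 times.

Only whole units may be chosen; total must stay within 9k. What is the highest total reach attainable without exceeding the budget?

This is a bounded integer knapsack.
2×R: price 8 ≤ 9, reach 2·10 = 20.
3×Q: price 9 ≤ 9, reach 3·7 = 21.
Best is 21.

21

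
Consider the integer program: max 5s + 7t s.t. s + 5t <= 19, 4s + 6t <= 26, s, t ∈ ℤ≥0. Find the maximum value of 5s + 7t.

(s,t)=(5,1) is feasible, giving 32.
(s,t)=(6,0) is feasible, giving 30.
(s,t)=(4,1) is feasible, giving 27.
(s,t)=(5,0) is feasible, giving 25.
The best lattice point is (5,1), giving 32.

32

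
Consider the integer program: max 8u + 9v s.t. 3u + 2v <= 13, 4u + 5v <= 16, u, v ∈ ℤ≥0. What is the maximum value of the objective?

(u,v)=(4,0): 3·4+2·0=12≤13, 4·4+5·0=16≤16, objective 32.
(u,v)=(3,0): 3·3+2·0=9≤13, 4·3+5·0=12≤16, objective 24.
Maximum is 32 at (u,v)=(4,0).

32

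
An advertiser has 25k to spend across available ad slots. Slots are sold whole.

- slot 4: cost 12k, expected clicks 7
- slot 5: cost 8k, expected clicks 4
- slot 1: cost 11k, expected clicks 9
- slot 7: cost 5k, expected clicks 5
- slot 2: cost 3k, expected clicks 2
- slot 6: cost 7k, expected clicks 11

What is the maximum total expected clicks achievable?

25

Take slot 1, slot 7, and slot 6: cost 11 + 5 + 7 = 23 ≤ 25, expected clicks 9 + 5 + 11 = 25.
No other feasible combination does better.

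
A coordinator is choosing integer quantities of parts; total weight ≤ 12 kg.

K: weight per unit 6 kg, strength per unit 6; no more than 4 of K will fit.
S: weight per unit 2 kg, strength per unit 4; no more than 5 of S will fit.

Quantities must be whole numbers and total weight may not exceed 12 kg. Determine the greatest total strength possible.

20

This is a bounded integer knapsack.
Take 5×S: weight 10 ≤ 12, strength 5·4 = 20.
S has the best ratio (4/2) and is taken to its limit of 5; remaining capacity is filled optimally with the others.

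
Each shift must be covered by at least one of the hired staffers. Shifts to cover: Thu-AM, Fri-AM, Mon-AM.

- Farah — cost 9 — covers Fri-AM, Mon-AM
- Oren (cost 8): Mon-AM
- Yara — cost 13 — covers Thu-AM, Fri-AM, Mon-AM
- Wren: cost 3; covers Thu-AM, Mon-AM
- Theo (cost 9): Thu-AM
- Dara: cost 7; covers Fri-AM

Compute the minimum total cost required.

10

This is an integer covering problem.
Choose Wren and Dara: together they cover Thu-AM, Fri-AM, Mon-AM — every shift.
Total cost: 3 + 7 = 10.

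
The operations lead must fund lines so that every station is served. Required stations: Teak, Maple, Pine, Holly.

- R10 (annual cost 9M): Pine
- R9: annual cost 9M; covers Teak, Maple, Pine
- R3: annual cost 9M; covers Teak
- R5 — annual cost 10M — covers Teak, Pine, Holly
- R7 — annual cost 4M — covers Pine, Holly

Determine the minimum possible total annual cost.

This is a weighted set-cover instance.
Choose R9 and R7: together they cover Teak, Maple, Pine, Holly — every station.
Total annual cost: 9 + 4 = 13.

13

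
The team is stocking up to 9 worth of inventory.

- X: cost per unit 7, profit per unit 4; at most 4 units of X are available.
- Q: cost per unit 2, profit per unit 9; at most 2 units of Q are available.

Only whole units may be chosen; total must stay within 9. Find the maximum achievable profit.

18

Take 2×Q: cost 4 ≤ 9, profit 2·9 = 18.
Q has the best ratio (9/2) and is taken to its limit of 2; remaining capacity is filled optimally with the others.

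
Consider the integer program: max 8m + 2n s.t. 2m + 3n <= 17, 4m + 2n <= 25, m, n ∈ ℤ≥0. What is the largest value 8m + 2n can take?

48

Relaxing integrality, the LP optimum is 50.00 at (m,n) = (6.25, 0), which is not an integer point.
(m,n)=(6,0): 2·6+3·0=12≤17, 4·6+2·0=24≤25, objective 48.
(m,n)=(5,1): 2·5+3·1=13≤17, 4·5+2·1=22≤25, objective 42.
No feasible integer point exceeds 48.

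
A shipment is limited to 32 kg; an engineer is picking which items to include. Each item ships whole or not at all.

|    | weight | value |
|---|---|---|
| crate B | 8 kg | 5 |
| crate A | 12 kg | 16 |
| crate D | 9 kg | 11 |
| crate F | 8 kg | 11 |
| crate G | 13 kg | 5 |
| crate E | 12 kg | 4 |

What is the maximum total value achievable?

This is an integer program with binary decision variables.
Take crate A, crate D, and crate F: weight 12 + 9 + 8 = 29 ≤ 32, value 16 + 11 + 11 = 38.
No other feasible combination does better.

38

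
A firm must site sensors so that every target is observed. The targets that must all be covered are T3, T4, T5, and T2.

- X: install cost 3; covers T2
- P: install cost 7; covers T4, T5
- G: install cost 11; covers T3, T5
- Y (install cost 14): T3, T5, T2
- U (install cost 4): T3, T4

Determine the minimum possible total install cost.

14

Choose X, P, and U: together they cover T3, T4, T5, T2 — every target.
Total install cost: 3 + 7 + 4 = 14.
No cover costs less than 14.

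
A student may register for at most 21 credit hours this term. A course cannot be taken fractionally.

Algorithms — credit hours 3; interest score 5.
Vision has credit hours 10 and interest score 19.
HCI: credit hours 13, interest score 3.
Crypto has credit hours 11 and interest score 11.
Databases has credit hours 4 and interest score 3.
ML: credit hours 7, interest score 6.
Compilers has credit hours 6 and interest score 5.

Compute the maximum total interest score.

Allowing fractional choices, the relaxed optimum would be about 32.0, but courses are indivisible.
Algorithms + Vision + ML: credit hours 3 + 10 + 7 = 20 ≤ 21, interest score 5 + 19 + 6 = 30.
Algorithms + Vision + Compilers: credit hours 3 + 10 + 6 = 19 ≤ 21, interest score 5 + 19 + 5 = 29.
Vision + Crypto: credit hours 10 + 11 = 21 ≤ 21, interest score 19 + 11 = 30.
The maximum interest score is 30; one optimal choice is Algorithms, Vision, and ML.

30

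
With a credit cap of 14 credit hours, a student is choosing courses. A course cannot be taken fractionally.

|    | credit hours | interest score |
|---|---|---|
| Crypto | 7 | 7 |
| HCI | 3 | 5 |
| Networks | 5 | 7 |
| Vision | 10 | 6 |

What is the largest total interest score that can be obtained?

14

Take Crypto and Networks: credit hours 7 + 5 = 12 ≤ 14, interest score 7 + 7 = 14.
No other feasible combination does better.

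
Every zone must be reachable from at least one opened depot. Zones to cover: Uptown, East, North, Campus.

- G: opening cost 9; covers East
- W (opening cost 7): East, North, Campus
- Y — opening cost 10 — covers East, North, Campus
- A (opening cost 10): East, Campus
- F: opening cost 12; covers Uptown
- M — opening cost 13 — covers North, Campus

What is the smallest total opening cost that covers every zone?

19

Choose W and F: together they cover Uptown, East, North, Campus — every zone.
Total opening cost: 7 + 12 = 19.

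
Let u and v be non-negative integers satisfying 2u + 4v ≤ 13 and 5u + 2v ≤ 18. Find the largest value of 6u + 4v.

22

The continuous relaxation peaks at (2.88, 1.81) with value 24.50; rounding to a feasible lattice point costs some objective.
(u,v)=(3,1): 2·3+4·1=10≤13, 5·3+2·1=17≤18, objective 22.
(u,v)=(2,2): 2·2+4·2=12≤13, 5·2+2·2=14≤18, objective 20.
(u,v)=(3,0): 2·3+4·0=6≤13, 5·3+2·0=15≤18, objective 18.
(u,v)=(2,1): 2·2+4·1=8≤13, 5·2+2·1=12≤18, objective 16.
Maximum is 22 at (u,v)=(3,1).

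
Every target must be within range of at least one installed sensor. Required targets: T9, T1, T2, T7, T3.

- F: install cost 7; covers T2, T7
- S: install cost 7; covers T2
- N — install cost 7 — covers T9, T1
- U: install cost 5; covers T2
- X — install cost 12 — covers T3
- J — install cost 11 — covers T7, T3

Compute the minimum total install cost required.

23

Choose N, U, and J: together they cover T9, T1, T2, T7, T3 — every target.
Total install cost: 7 + 5 + 11 = 23.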